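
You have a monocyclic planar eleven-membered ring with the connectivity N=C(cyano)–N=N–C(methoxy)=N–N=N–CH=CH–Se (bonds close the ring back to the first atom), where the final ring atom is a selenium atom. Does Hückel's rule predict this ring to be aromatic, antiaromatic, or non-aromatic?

Antiaromatic

The p orbitals form a continuous loop: the double-bond atoms are sp², each contributing one p electron; the doubly-bonded nitrogens are pyridine-type — their lone pairs lie in the ring plane, leaving one electron in the p orbital; the selenium donates one lone pair from its p orbital. The ring is fully conjugated.
π-electron count: 5 × 2 = 10 from the double-bond units + 2 from the Se atom = 12.
12 is a 4n count (n = 3), so the planar conjugated ring is antiaromatic.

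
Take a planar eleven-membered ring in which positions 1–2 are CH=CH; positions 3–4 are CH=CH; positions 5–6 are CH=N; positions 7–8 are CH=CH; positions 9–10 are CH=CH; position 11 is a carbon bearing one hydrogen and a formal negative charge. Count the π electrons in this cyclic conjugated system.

Check conjugation: each doubly-bonded ring atom is sp² with one p-orbital electron; each =N– nitrogen is pyridine-type (lone pair in the sp² plane, one electron in the p orbital); the carbanion's lone pair occupies the p orbital — every position has a p orbital, so the cyclic π system is continuous.
Tallying contributions gives 5 × 2 = 10 from the double-bond units + 2 from the CH(-) atom = 12.

12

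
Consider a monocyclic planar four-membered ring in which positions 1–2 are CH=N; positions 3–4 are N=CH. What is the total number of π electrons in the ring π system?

All ring atoms are sp² and supply a p orbital to the ring (each doubly-bonded ring atom is sp² with one p-orbital electron; the doubly-bonded nitrogens are pyridine-type — their lone pairs lie in the ring plane, leaving one electron in the p orbital); the conjugation is uninterrupted.
Adding the contributions, 2 × 2 = 4 from the 2 double-bond units.

4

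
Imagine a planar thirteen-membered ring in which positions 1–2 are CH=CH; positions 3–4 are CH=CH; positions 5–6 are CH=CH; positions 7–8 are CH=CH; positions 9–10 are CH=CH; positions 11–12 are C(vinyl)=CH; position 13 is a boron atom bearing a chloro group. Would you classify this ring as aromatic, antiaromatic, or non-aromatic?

Check conjugation: every atom in a ring double bond is sp² and brings one electron to the p orbital; the boron has an empty p orbital — every position has a p orbital, so the cyclic π system is continuous.
Adding the contributions, 6 × 2 = 12 from the double-bond units + 0 from the B(chloro) atom = 12.
With 12 = 4·3 π electrons, Hückel's rule classifies the planar ring as antiaromatic.

Antiaromatic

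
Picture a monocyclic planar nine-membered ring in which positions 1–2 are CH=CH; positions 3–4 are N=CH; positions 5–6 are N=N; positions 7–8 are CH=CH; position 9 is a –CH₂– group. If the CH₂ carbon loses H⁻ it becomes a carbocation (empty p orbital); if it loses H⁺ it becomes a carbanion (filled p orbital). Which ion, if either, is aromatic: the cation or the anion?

The anion

Once that carbon is sp², every ring atom has a p orbital and both ions are fully conjugated.
Cation: 4 × 2 + 0 = 8 π electrons → 4(2), antiaromatic.
Anion: 4 × 2 + 2 = 10 π electrons → 4(2)+2, aromatic.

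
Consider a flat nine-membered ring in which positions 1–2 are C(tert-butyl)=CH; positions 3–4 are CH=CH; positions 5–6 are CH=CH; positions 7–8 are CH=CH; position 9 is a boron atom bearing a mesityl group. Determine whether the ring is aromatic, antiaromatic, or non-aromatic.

The p orbitals form a continuous loop: every atom in a ring double bond is sp² and brings one electron to the p orbital; the boron has an empty p orbital. The ring is fully conjugated.
Tallying contributions gives 4 × 2 = 8 from the double-bond units + 0 from the B(mesityl) atom = 8.
8 is a 4n count (n = 2), so the planar conjugated ring is antiaromatic.

Antiaromatic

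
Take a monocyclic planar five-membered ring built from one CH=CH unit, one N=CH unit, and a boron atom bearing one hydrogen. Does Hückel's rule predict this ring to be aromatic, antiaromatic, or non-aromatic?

Every ring atom contributes a p orbital perpendicular to the ring (every atom in a ring double bond is sp² and brings one electron to the p orbital; each =N– nitrogen is pyridine-type (lone pair in the sp² plane, one electron in the p orbital); the boron has an empty p orbital), so the π system is cyclic and fully conjugated.
Adding the contributions, 2 × 2 = 4 from the double-bond units + 0 from the BH atom = 4.
4 is a 4n count (n = 1), so the planar conjugated ring is antiaromatic.

Antiaromatic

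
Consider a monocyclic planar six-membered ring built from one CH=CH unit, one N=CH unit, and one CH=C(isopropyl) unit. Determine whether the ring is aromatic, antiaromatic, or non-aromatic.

Aromatic

Every ring atom contributes a p orbital perpendicular to the ring (each doubly-bonded ring atom is sp² with one p-orbital electron; the doubly-bonded nitrogens are pyridine-type — their lone pairs lie in the ring plane, leaving one electron in the p orbital), so the π system is cyclic and fully conjugated.
Counting π electrons: 3 × 2 = 6 from the 3 double-bond units.
Since 6 = 4·1 + 2, the ring meets the 4n+2 criterion.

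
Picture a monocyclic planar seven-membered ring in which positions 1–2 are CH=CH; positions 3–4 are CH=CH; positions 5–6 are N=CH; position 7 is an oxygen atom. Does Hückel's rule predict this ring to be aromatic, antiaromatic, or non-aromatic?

Check conjugation: the double-bond atoms are sp², each contributing one p electron; each =N– nitrogen is pyridine-type (lone pair in the sp² plane, one electron in the p orbital); the oxygen donates one lone pair from its p orbital — every position has a p orbital, so the cyclic π system is continuous.
Counting π electrons: 3 × 2 = 6 from the double-bond units + 2 from the O atom = 8.
8 is a 4n count (n = 2), so the planar conjugated ring is antiaromatic.

Antiaromatic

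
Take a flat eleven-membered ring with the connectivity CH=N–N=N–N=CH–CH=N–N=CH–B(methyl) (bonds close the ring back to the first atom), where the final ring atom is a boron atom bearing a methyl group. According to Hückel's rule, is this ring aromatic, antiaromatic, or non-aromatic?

Aromatic

Every ring atom contributes a p orbital perpendicular to the ring (each doubly-bonded ring atom is sp² with one p-orbital electron; the doubly-bonded nitrogens are pyridine-type — their lone pairs lie in the ring plane, leaving one electron in the p orbital; the boron has an empty p orbital), so the π system is cyclic and fully conjugated.
Adding the contributions, 5 × 2 = 10 from the double-bond units + 0 from the B(methyl) atom = 10.
10 = 4(2) + 2, which satisfies Hückel's 4n+2 rule.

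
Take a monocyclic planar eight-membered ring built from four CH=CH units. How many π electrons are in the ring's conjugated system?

8

All ring atoms are sp² and supply a p orbital to the ring (every atom in a ring double bond is sp² and brings one electron to the p orbital); the conjugation is uninterrupted.
Counting π electrons: 4 × 2 = 8 from the 4 double-bond units.
(This ring is cyclooctatetraene.)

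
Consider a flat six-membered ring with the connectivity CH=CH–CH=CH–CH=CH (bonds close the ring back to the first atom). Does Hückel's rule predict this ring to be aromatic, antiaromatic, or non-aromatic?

Aromatic

All ring atoms are sp² and supply a p orbital to the ring (the double-bond atoms are sp², each contributing one p electron); the conjugation is uninterrupted.
Adding the contributions, 3 × 2 = 6 from the 3 double-bond units.
With 6 π electrons (n = 1), the Hückel 4n+2 condition holds.
(This ring is benzene.)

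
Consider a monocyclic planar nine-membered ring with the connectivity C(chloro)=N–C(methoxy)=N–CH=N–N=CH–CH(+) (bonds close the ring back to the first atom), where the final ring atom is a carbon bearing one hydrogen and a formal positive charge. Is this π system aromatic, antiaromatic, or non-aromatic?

Antiaromatic

Every ring atom contributes a p orbital perpendicular to the ring (every atom in a ring double bond is sp² and brings one electron to the p orbital; each sp² =N– keeps its lone pair in-plane and puts one electron into the π system; the carbocation has an empty p orbital), so the π system is cyclic and fully conjugated.
Tallying contributions gives 4 × 2 = 8 from the double-bond units + 0 from the CH(+) atom = 8.
A 4n π count (8, n = 2) in a planar conjugated ring means antiaromatic.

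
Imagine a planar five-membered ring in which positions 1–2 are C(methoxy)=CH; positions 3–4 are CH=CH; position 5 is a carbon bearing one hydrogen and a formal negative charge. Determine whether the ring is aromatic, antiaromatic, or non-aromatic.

Aromatic

Check conjugation: every atom in a ring double bond is sp² and brings one electron to the p orbital; the carbanion's lone pair occupies the p orbital — every position has a p orbital, so the cyclic π system is continuous.
π-electron count: 2 × 2 = 4 from the double-bond units + 2 from the CH(-) atom = 6.
Since 6 = 4·1 + 2, the ring meets the 4n+2 criterion.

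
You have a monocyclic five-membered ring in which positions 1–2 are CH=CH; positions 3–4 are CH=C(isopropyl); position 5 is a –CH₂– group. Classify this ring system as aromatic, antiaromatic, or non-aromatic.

The CH2 position has four σ bonds — the tetrahedral CH₂ carbon is sp³ and has no p orbital in the ring π system — so the cyclic conjugation is interrupted.
Hückel's rule only applies to fully conjugated rings, so this one is simply non-aromatic.

Non-aromatic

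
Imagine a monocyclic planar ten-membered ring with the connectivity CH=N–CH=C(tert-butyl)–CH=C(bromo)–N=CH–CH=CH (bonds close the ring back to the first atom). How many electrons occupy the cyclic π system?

All ring atoms are sp² and supply a p orbital to the ring (the double-bond atoms are sp², each contributing one p electron; the doubly-bonded nitrogens are pyridine-type — their lone pairs lie in the ring plane, leaving one electron in the p orbital); the conjugation is uninterrupted.
Adding the contributions, 5 × 2 = 10 from the 5 double-bond units.

10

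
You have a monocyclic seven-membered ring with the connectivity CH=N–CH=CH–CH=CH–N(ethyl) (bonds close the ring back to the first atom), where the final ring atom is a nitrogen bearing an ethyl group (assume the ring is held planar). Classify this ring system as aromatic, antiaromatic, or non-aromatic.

Antiaromatic

All ring atoms are sp² and supply a p orbital to the ring (the double-bond atoms are sp², each contributing one p electron; each =N– nitrogen is pyridine-type (lone pair in the sp² plane, one electron in the p orbital); the pyrrole-type nitrogen donates its lone pair from the p orbital); the conjugation is uninterrupted.
Tallying contributions gives 3 × 2 = 6 from the double-bond units + 2 from the N(ethyl) atom = 8.
A 4n π count (8, n = 2) in a planar conjugated ring means antiaromatic.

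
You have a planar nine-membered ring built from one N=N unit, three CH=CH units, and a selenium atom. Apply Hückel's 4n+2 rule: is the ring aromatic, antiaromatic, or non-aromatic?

All ring atoms are sp² and supply a p orbital to the ring (the double-bond atoms are sp², each contributing one p electron; each sp² =N– keeps its lone pair in-plane and puts one electron into the π system; the selenium donates one lone pair from its p orbital); the conjugation is uninterrupted.
Counting π electrons: 4 × 2 = 8 from the double-bond units + 2 from the Se atom = 10.
10 = 4(2) + 2, which satisfies Hückel's 4n+2 rule.

Aromatic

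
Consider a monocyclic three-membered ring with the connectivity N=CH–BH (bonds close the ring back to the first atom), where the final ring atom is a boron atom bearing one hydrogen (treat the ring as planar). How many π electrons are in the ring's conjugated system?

2

Check conjugation: every atom in a ring double bond is sp² and brings one electron to the p orbital; the doubly-bonded nitrogens are pyridine-type — their lone pairs lie in the ring plane, leaving one electron in the p orbital; the boron has an empty p orbital — every position has a p orbital, so the cyclic π system is continuous.
π-electron count: 1 × 2 = 2 from the double-bond unit + 0 from the BH atom = 2.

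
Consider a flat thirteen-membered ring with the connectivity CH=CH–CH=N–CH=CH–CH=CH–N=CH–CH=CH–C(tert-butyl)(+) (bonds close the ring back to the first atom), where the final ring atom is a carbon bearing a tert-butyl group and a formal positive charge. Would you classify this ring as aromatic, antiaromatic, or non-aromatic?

Antiaromatic

Every ring atom contributes a p orbital perpendicular to the ring (every atom in a ring double bond is sp² and brings one electron to the p orbital; the doubly-bonded nitrogens are pyridine-type — their lone pairs lie in the ring plane, leaving one electron in the p orbital; the carbocation has an empty p orbital), so the π system is cyclic and fully conjugated.
Tallying contributions gives 6 × 2 = 12 from the double-bond units + 0 from the C(tert-butyl)(+) atom = 12.
12 is a 4n count (n = 3), so the planar conjugated ring is antiaromatic.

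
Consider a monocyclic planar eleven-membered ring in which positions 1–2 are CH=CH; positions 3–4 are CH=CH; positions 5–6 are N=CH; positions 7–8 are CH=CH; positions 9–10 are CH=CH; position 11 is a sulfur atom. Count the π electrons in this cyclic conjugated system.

12

Every ring atom contributes a p orbital perpendicular to the ring (each doubly-bonded ring atom is sp² with one p-orbital electron; each sp² =N– keeps its lone pair in-plane and puts one electron into the π system; the sulfur donates one lone pair from its p orbital), so the π system is cyclic and fully conjugated.
π-electron count: 5 × 2 = 10 from the double-bond units + 2 from the S atom = 12.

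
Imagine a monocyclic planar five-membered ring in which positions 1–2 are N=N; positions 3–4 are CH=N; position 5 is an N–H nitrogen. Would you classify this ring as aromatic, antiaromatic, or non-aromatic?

Aromatic

Every ring atom contributes a p orbital perpendicular to the ring (every atom in a ring double bond is sp² and brings one electron to the p orbital; the doubly-bonded nitrogens are pyridine-type — their lone pairs lie in the ring plane, leaving one electron in the p orbital; the pyrrole-type nitrogen donates its lone pair from the p orbital), so the π system is cyclic and fully conjugated.
Tallying contributions gives 2 × 2 = 4 from the double-bond units + 2 from the NH atom = 6.
That gives a 4n+2 count (6, n = 1).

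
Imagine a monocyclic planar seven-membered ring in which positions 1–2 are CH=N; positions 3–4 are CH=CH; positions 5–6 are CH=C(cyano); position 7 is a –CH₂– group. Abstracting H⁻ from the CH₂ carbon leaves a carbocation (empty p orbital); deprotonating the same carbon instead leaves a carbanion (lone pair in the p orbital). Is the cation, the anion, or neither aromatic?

The cation

In both ions every ring atom is sp² and contributes a p orbital, so both rings are fully conjugated.
Cation: 3 × 2 + 0 = 6 π electrons → 4(1)+2, aromatic.
Anion: 3 × 2 + 2 = 8 π electrons → 4(2), antiaromatic.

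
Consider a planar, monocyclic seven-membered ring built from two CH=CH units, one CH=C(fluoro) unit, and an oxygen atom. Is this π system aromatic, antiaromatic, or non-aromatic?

The p orbitals form a continuous loop: every atom in a ring double bond is sp² and brings one electron to the p orbital; the oxygen donates one lone pair from its p orbital. The ring is fully conjugated.
Adding the contributions, 3 × 2 = 6 from the double-bond units + 2 from the O atom = 8.
With 8 = 4·2 π electrons, Hückel's rule classifies the planar ring as antiaromatic.

Antiaromatic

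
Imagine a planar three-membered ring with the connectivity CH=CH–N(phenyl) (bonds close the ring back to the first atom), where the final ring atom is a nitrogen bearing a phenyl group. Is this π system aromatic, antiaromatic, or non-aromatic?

Antiaromatic

The p orbitals form a continuous loop: the double-bond atoms are sp², each contributing one p electron; the pyrrole-type nitrogen donates its lone pair from the p orbital. The ring is fully conjugated.
Counting π electrons: 1 × 2 = 2 from the double-bond unit + 2 from the N(phenyl) atom = 4.
With 4 = 4·1 π electrons, Hückel's rule classifies the planar ring as antiaromatic.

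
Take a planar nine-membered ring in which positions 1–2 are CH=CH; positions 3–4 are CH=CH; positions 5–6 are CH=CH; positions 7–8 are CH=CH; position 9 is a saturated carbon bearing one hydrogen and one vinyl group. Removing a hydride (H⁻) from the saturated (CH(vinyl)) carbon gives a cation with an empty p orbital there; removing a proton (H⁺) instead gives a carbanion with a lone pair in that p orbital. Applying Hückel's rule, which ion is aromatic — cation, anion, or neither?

The anion

Both ions have a continuous loop of p orbitals — each ring atom is sp².
Cation: 4 × 2 + 0 = 8 π electrons → 4(2), antiaromatic.
Anion: 4 × 2 + 2 = 10 π electrons → 4(2)+2, aromatic.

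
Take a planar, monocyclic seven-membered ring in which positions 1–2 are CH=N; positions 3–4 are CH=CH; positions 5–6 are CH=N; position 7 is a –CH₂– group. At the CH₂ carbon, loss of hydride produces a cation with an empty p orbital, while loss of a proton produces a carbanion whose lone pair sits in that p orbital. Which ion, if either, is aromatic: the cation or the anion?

Both ions have a continuous loop of p orbitals — each ring atom is sp².
Cation: 3 × 2 + 0 = 6 π electrons → 4(1)+2, aromatic.
Anion: 3 × 2 + 2 = 8 π electrons → 4(2), antiaromatic.

The cation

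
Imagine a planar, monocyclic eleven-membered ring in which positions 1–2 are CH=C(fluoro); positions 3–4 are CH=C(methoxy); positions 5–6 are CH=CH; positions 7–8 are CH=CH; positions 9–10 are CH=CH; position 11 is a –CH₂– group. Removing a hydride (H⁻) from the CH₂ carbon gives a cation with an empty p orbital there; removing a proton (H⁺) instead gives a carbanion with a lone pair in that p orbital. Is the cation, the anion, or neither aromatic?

Once that carbon is sp², every ring atom has a p orbital and both ions are fully conjugated.
Cation: 5 × 2 + 0 = 10 π electrons → 4(2)+2, aromatic.
Anion: 5 × 2 + 2 = 12 π electrons → 4(3), antiaromatic.

The cation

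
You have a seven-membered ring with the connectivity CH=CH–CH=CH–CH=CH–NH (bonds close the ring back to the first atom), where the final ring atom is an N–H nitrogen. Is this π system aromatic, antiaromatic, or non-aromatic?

The p orbitals form a continuous loop: every atom in a ring double bond is sp² and brings one electron to the p orbital; the pyrrole-type nitrogen donates its lone pair from the p orbital. The ring is fully conjugated.
Adding the contributions, 3 × 2 = 6 from the double-bond units + 2 from the NH atom = 8.
8 is a 4n count (n = 2), so the planar conjugated ring is antiaromatic.

Antiaromatic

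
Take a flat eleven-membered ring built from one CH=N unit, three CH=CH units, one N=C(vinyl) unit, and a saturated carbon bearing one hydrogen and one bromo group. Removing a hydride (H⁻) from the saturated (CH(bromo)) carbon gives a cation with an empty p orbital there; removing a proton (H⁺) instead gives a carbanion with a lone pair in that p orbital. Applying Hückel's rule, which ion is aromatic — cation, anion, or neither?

The cation

In both ions every ring atom is sp² and contributes a p orbital, so both rings are fully conjugated.
Cation: 5 × 2 + 0 = 10 π electrons → 4(2)+2, aromatic.
Anion: 5 × 2 + 2 = 12 π electrons → 4(3), antiaromatic.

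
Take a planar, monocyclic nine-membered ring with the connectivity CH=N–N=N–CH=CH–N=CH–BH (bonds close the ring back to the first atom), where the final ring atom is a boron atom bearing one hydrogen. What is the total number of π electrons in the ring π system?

8

Every ring atom contributes a p orbital perpendicular to the ring (each doubly-bonded ring atom is sp² with one p-orbital electron; each =N– nitrogen is pyridine-type (lone pair in the sp² plane, one electron in the p orbital); the boron has an empty p orbital), so the π system is cyclic and fully conjugated.
π-electron count: 4 × 2 = 8 from the double-bond units + 0 from the BH atom = 8.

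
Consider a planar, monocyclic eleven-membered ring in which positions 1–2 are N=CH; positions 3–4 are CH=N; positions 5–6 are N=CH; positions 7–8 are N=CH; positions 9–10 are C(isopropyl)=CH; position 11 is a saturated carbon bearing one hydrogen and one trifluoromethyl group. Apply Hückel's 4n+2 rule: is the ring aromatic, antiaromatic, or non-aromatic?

Non-aromatic

Because that saturated carbon is sp³ and has no p orbital in the ring π system at the CH(trifluoromethyl) position, the π system cannot extend all the way around the ring.
A ring that is not fully conjugated cannot be aromatic or antiaromatic regardless of its π-electron count.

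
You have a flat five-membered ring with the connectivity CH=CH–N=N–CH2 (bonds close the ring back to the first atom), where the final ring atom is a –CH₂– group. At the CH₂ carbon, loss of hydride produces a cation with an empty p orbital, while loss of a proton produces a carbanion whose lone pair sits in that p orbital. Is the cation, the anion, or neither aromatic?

The anion

In either ion the ring is fully conjugated: every atom, including the new sp² carbon, supplies a p orbital.
Cation: 2 × 2 + 0 = 4 π electrons → 4(1), antiaromatic.
Anion: 2 × 2 + 2 = 6 π electrons → 4(1)+2, aromatic.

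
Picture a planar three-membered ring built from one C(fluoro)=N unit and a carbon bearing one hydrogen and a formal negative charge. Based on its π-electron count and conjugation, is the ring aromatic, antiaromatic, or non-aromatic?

Antiaromatic

All ring atoms are sp² and supply a p orbital to the ring (every atom in a ring double bond is sp² and brings one electron to the p orbital; the doubly-bonded nitrogens are pyridine-type — their lone pairs lie in the ring plane, leaving one electron in the p orbital; the carbanion's lone pair occupies the p orbital); the conjugation is uninterrupted.
Counting π electrons: 1 × 2 = 2 from the double-bond unit + 2 from the CH(-) atom = 4.
With 4 = 4·1 π electrons, Hückel's rule classifies the planar ring as antiaromatic.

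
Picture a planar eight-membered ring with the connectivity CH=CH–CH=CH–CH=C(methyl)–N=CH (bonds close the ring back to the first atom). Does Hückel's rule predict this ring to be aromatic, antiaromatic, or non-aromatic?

The p orbitals form a continuous loop: every atom in a ring double bond is sp² and brings one electron to the p orbital; each =N– nitrogen is pyridine-type (lone pair in the sp² plane, one electron in the p orbital). The ring is fully conjugated.
Tallying contributions gives 4 × 2 = 8 from the 4 double-bond units.
8 = 4(2); a planar, fully conjugated 4n system is antiaromatic.

Antiaromatic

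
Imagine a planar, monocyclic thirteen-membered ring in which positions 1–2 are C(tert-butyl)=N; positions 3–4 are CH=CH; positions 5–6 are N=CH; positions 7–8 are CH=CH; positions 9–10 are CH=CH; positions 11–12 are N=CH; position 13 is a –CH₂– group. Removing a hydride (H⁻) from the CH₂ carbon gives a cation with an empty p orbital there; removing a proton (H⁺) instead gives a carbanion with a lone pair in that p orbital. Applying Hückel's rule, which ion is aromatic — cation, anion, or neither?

Both ions have a continuous loop of p orbitals — each ring atom is sp².
Cation: 6 × 2 + 0 = 12 π electrons → 4(3), antiaromatic.
Anion: 6 × 2 + 2 = 14 π electrons → 4(3)+2, aromatic.

The anion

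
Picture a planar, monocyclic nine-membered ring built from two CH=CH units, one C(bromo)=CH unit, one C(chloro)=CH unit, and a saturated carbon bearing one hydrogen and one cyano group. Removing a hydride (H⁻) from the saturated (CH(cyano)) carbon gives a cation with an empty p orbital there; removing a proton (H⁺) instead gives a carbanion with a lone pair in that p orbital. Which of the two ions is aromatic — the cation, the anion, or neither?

Once that carbon is sp², every ring atom has a p orbital and both ions are fully conjugated.
Cation: 4 × 2 + 0 = 8 π electrons → 4(2), antiaromatic.
Anion: 4 × 2 + 2 = 10 π electrons → 4(2)+2, aromatic.

The anion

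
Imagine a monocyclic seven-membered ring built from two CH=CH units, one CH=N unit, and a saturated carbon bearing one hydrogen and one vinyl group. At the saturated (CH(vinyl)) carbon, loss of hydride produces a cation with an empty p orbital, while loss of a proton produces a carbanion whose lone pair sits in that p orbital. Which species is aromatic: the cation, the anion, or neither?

The cation

Once that carbon is sp², every ring atom has a p orbital and both ions are fully conjugated.
Cation: 3 × 2 + 0 = 6 π electrons → 4(1)+2, aromatic.
Anion: 3 × 2 + 2 = 8 π electrons → 4(2), antiaromatic.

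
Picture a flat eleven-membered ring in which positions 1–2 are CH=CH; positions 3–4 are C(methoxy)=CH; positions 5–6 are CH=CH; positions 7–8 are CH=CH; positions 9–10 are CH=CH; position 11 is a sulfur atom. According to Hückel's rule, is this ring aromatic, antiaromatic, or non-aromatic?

Antiaromatic

Check conjugation: each doubly-bonded ring atom is sp² with one p-orbital electron; the sulfur donates one lone pair from its p orbital — every position has a p orbital, so the cyclic π system is continuous.
Tallying contributions gives 5 × 2 = 10 from the double-bond units + 2 from the S atom = 12.
12 = 4(3); a planar, fully conjugated 4n system is antiaromatic.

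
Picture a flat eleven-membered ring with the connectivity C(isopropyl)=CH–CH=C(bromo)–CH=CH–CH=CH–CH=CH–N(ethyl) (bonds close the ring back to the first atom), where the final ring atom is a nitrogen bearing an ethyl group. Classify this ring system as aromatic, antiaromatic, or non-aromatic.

Antiaromatic

Check conjugation: each doubly-bonded ring atom is sp² with one p-orbital electron; the pyrrole-type nitrogen donates its lone pair from the p orbital — every position has a p orbital, so the cyclic π system is continuous.
Adding the contributions, 5 × 2 = 10 from the double-bond units + 2 from the N(ethyl) atom = 12.
A 4n π count (12, n = 3) in a planar conjugated ring means antiaromatic.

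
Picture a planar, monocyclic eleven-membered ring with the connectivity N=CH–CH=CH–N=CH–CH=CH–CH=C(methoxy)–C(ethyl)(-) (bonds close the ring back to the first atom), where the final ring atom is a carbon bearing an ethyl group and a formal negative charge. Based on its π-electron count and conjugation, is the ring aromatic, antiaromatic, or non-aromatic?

Antiaromatic

The p orbitals form a continuous loop: each doubly-bonded ring atom is sp² with one p-orbital electron; the doubly-bonded nitrogens are pyridine-type — their lone pairs lie in the ring plane, leaving one electron in the p orbital; the carbanion's lone pair occupies the p orbital. The ring is fully conjugated.
Tallying contributions gives 5 × 2 = 10 from the double-bond units + 2 from the C(ethyl)(-) atom = 12.
With 12 = 4·3 π electrons, Hückel's rule classifies the planar ring as antiaromatic.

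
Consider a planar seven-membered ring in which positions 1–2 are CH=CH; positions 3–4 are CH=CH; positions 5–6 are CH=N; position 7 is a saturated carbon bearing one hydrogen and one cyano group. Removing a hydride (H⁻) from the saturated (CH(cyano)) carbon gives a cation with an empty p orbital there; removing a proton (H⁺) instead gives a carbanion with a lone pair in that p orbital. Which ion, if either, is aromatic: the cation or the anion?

The cation

Once that carbon is sp², every ring atom has a p orbital and both ions are fully conjugated.
Cation: 3 × 2 + 0 = 6 π electrons → 4(1)+2, aromatic.
Anion: 3 × 2 + 2 = 8 π electrons → 4(2), antiaromatic.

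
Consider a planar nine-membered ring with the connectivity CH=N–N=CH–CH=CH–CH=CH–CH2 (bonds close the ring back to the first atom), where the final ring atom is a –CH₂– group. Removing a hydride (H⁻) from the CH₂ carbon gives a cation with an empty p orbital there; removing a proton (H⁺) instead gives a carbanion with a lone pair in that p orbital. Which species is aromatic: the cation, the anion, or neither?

The anion

In both ions every ring atom is sp² and contributes a p orbital, so both rings are fully conjugated.
Cation: 4 × 2 + 0 = 8 π electrons → 4(2), antiaromatic.
Anion: 4 × 2 + 2 = 10 π electrons → 4(2)+2, aromatic.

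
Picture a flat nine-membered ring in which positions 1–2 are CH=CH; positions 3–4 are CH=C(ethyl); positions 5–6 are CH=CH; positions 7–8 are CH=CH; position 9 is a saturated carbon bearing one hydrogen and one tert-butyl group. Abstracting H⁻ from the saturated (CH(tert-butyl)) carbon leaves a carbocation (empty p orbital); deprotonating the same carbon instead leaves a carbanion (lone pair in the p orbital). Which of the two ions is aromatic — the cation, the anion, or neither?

The anion

In either ion the ring is fully conjugated: every atom, including the new sp² carbon, supplies a p orbital.
Cation: 4 × 2 + 0 = 8 π electrons → 4(2), antiaromatic.
Anion: 4 × 2 + 2 = 10 π electrons → 4(2)+2, aromatic.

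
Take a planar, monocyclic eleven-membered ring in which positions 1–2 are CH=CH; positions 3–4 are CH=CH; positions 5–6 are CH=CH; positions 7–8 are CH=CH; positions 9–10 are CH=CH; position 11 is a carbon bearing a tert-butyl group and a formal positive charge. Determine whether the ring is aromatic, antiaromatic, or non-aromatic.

Aromatic

The p orbitals form a continuous loop: every atom in a ring double bond is sp² and brings one electron to the p orbital; the carbocation has an empty p orbital. The ring is fully conjugated.
π-electron count: 5 × 2 = 10 from the double-bond units + 0 from the C(tert-butyl)(+) atom = 10.
That gives a 4n+2 count (10, n = 2).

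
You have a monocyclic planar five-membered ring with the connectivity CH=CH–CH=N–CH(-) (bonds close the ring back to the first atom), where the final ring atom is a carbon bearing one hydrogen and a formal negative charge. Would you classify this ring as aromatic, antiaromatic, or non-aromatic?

Aromatic

Every ring atom contributes a p orbital perpendicular to the ring (the double-bond atoms are sp², each contributing one p electron; each =N– nitrogen is pyridine-type (lone pair in the sp² plane, one electron in the p orbital); the carbanion's lone pair occupies the p orbital), so the π system is cyclic and fully conjugated.
π-electron count: 2 × 2 = 4 from the double-bond units + 2 from the CH(-) atom = 6.
6 = 4(1) + 2, which satisfies Hückel's 4n+2 rule.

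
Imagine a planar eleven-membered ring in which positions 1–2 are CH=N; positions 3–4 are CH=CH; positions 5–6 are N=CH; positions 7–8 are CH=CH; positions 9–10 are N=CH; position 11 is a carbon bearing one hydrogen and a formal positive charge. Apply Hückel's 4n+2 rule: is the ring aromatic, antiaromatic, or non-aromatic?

The p orbitals form a continuous loop: the double-bond atoms are sp², each contributing one p electron; the doubly-bonded nitrogens are pyridine-type — their lone pairs lie in the ring plane, leaving one electron in the p orbital; the carbocation has an empty p orbital. The ring is fully conjugated.
π-electron count: 5 × 2 = 10 from the double-bond units + 0 from the CH(+) atom = 10.
With 10 π electrons (n = 2), the Hückel 4n+2 condition holds.

Aromatic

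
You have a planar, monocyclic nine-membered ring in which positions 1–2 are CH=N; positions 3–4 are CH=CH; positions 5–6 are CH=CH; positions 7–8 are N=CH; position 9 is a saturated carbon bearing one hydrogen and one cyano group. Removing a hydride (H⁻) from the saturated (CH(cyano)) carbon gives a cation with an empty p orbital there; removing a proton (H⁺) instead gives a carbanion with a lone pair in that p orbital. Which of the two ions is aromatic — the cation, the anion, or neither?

The anion

In either ion the ring is fully conjugated: every atom, including the new sp² carbon, supplies a p orbital.
Cation: 4 × 2 + 0 = 8 π electrons → 4(2), antiaromatic.
Anion: 4 × 2 + 2 = 10 π electrons → 4(2)+2, aromatic.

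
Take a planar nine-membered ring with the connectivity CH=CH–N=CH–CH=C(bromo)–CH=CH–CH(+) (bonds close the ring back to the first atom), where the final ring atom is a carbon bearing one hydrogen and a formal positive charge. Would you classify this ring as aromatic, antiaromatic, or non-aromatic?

Every ring atom contributes a p orbital perpendicular to the ring (the double-bond atoms are sp², each contributing one p electron; each sp² =N– keeps its lone pair in-plane and puts one electron into the π system; the carbocation has an empty p orbital), so the π system is cyclic and fully conjugated.
Counting π electrons: 4 × 2 = 8 from the double-bond units + 0 from the CH(+) atom = 8.
8 = 4(2); a planar, fully conjugated 4n system is antiaromatic.

Antiaromatic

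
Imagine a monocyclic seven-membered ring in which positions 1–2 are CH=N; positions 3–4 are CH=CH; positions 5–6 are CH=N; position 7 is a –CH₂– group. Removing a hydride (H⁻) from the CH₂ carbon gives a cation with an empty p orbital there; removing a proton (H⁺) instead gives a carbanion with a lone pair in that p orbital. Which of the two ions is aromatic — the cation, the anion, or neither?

The cation

Once that carbon is sp², every ring atom has a p orbital and both ions are fully conjugated.
Cation: 3 × 2 + 0 = 6 π electrons → 4(1)+2, aromatic.
Anion: 3 × 2 + 2 = 8 π electrons → 4(2), antiaromatic.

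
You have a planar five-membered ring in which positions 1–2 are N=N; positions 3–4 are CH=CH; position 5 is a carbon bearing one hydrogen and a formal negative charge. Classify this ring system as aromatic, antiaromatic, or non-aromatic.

Aromatic

Check conjugation: each doubly-bonded ring atom is sp² with one p-orbital electron; each =N– nitrogen is pyridine-type (lone pair in the sp² plane, one electron in the p orbital); the carbanion's lone pair occupies the p orbital — every position has a p orbital, so the cyclic π system is continuous.
π-electron count: 2 × 2 = 4 from the double-bond units + 2 from the CH(-) atom = 6.
With 6 π electrons (n = 1), the Hückel 4n+2 condition holds.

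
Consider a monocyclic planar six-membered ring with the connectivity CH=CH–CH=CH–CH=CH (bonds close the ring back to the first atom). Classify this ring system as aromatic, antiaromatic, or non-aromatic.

Aromatic

All ring atoms are sp² and supply a p orbital to the ring (each doubly-bonded ring atom is sp² with one p-orbital electron); the conjugation is uninterrupted.
Counting π electrons: 3 × 2 = 6 from the 3 double-bond units.
Since 6 = 4·1 + 2, the ring meets the 4n+2 criterion.
This is benzene.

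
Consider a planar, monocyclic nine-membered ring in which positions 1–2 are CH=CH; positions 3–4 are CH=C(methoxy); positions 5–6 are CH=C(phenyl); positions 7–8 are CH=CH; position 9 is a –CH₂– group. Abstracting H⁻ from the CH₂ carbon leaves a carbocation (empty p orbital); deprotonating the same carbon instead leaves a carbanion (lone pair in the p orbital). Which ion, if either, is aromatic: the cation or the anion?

The anion

Both ions have a continuous loop of p orbitals — each ring atom is sp².
Cation: 4 × 2 + 0 = 8 π electrons → 4(2), antiaromatic.
Anion: 4 × 2 + 2 = 10 π electrons → 4(2)+2, aromatic.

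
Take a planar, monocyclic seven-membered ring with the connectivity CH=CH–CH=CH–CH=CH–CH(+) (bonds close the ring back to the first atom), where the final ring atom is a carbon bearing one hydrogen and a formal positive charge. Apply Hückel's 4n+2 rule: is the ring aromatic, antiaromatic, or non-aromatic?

Every ring atom contributes a p orbital perpendicular to the ring (every atom in a ring double bond is sp² and brings one electron to the p orbital; the carbocation has an empty p orbital), so the π system is cyclic and fully conjugated.
Adding the contributions, 3 × 2 = 6 from the double-bond units + 0 from the CH(+) atom = 6.
With 6 π electrons (n = 1), the Hückel 4n+2 condition holds.
(The species described is the tropylium cation.)

Aromatic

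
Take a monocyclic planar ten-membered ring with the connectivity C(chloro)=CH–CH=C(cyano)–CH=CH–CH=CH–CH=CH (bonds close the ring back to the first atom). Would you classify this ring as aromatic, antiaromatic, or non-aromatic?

Check conjugation: every atom in a ring double bond is sp² and brings one electron to the p orbital — every position has a p orbital, so the cyclic π system is continuous.
Counting π electrons: 5 × 2 = 10 from the 5 double-bond units.
10 = 4(2) + 2, which satisfies Hückel's 4n+2 rule.

Aromatic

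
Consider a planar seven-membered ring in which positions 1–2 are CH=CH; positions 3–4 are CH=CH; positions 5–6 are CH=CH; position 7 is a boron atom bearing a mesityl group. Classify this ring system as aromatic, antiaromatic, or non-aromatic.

Aromatic

The p orbitals form a continuous loop: every atom in a ring double bond is sp² and brings one electron to the p orbital; the boron has an empty p orbital. The ring is fully conjugated.
Counting π electrons: 3 × 2 = 6 from the double-bond units + 0 from the B(mesityl) atom = 6.
That gives a 4n+2 count (6, n = 1).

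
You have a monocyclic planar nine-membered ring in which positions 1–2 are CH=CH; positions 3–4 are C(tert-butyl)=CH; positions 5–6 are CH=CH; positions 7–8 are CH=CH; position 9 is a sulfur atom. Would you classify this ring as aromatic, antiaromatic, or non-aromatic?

Every ring atom contributes a p orbital perpendicular to the ring (the double-bond atoms are sp², each contributing one p electron; the sulfur donates one lone pair from its p orbital), so the π system is cyclic and fully conjugated.
Tallying contributions gives 4 × 2 = 8 from the double-bond units + 2 from the S atom = 10.
With 10 π electrons (n = 2), the Hückel 4n+2 condition holds.

Aromatic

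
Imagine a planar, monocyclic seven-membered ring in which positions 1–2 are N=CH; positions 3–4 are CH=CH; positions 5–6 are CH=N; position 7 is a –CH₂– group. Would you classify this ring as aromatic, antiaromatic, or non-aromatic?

Because the tetrahedral CH₂ carbon is sp³ and has no p orbital in the ring π system at the CH2 position, the π system cannot extend all the way around the ring.
Broken conjugation rules out both aromaticity and antiaromaticity.

Non-aromatic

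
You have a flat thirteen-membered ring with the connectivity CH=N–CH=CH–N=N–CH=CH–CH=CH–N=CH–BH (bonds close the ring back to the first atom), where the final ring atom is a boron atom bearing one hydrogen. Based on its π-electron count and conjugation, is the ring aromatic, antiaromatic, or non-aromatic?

All ring atoms are sp² and supply a p orbital to the ring (every atom in a ring double bond is sp² and brings one electron to the p orbital; each sp² =N– keeps its lone pair in-plane and puts one electron into the π system; the boron has an empty p orbital); the conjugation is uninterrupted.
Tallying contributions gives 6 × 2 = 12 from the double-bond units + 0 from the BH atom = 12.
12 is a 4n count (n = 3), so the planar conjugated ring is antiaromatic.

Antiaromatic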